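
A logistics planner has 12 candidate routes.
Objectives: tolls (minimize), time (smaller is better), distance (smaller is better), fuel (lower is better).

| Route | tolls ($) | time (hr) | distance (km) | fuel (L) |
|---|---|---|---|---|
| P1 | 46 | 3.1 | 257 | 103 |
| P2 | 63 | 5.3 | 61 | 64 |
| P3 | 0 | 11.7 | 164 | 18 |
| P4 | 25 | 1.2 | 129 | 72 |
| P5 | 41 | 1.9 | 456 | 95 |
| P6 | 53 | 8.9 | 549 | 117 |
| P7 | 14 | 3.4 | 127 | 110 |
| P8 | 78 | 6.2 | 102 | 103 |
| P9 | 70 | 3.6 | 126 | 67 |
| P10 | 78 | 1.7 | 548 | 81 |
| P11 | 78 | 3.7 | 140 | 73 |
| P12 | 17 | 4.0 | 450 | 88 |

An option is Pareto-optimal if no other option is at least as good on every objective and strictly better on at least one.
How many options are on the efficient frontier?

6

P1: dominated by P4 (tolls 25≤46, time 1.2≤3.1, distance 129≤257, fuel 72≤103).
P2: not dominated (best distance).
P3: not dominated (best tolls).
P4: not dominated (best time).
P5: dominated by P4 (tolls 25≤41, time 1.2≤1.9, distance 129≤456, fuel 72≤95).
P6: dominated by P1 (tolls 46≤53, time 3.1≤8.9, distance 257≤549, fuel 103≤117).
P7: not dominated.
P8: dominated by P2 (tolls 63≤78, time 5.3≤6.2, distance 61≤102, fuel 64≤103).
P9: not dominated.
P10: dominated by P4 (tolls 25≤78, time 1.2≤1.7, distance 129≤548, fuel 72≤81).
P11: dominated by P4 (tolls 25≤78, time 1.2≤3.7, distance 129≤140, fuel 72≤73).
P12: not dominated.
Pareto-optimal: P2, P3, P4, P7, P9, P12 → 6.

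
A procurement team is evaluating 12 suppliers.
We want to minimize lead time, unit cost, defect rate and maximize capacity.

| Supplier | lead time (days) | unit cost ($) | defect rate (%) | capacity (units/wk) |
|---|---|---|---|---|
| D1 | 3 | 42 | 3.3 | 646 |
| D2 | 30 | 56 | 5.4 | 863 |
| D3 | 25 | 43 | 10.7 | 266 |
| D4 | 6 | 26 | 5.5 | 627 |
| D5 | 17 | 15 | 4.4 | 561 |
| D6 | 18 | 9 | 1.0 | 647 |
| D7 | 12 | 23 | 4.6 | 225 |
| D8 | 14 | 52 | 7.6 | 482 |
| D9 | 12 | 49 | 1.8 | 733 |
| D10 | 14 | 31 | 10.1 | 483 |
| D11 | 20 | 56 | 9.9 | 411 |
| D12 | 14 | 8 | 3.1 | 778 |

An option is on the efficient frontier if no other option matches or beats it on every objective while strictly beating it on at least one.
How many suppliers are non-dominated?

D1: not dominated (best lead time).
D2: not dominated (best capacity).
D3: dominated by D1 (lead time 3≤25, unit cost 42≤43, defect rate 3.3≤10.7, capacity 646≥266).
D4: not dominated.
D5: dominated by D12 (lead time 14≤17, unit cost 8≤15, defect rate 3.1≤4.4, capacity 778≥561).
D6: not dominated (best defect rate).
D7: not dominated.
D8: dominated by D1 (lead time 3≤14, unit cost 42≤52, defect rate 3.3≤7.6, capacity 646≥482).
D9: not dominated.
D10: dominated by D4 (lead time 6≤14, unit cost 26≤31, defect rate 5.5≤10.1, capacity 627≥483).
D11: dominated by D1 (lead time 3≤20, unit cost 42≤56, defect rate 3.3≤9.9, capacity 646≥411).
D12: not dominated (best unit cost).
Pareto-optimal: D1, D2, D4, D6, D7, D9, D12 → 7.

7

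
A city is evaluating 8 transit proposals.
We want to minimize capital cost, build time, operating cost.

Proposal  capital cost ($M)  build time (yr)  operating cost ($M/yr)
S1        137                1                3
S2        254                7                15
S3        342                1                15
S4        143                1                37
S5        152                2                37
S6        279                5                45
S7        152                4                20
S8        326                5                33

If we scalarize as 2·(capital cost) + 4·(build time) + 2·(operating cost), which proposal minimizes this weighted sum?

S1

S1: 2·137 + 4·1 + 2·3 = 284
S2: 2·254 + 4·7 + 2·15 = 566
S3: 2·342 + 4·1 + 2·15 = 718
S4: 2·143 + 4·1 + 2·37 = 364
S5: 2·152 + 4·2 + 2·37 = 386
S6: 2·279 + 4·5 + 2·45 = 668
S7: 2·152 + 4·4 + 2·20 = 360
S8: 2·326 + 4·5 + 2·33 = 738
Lowest: S1 at 284.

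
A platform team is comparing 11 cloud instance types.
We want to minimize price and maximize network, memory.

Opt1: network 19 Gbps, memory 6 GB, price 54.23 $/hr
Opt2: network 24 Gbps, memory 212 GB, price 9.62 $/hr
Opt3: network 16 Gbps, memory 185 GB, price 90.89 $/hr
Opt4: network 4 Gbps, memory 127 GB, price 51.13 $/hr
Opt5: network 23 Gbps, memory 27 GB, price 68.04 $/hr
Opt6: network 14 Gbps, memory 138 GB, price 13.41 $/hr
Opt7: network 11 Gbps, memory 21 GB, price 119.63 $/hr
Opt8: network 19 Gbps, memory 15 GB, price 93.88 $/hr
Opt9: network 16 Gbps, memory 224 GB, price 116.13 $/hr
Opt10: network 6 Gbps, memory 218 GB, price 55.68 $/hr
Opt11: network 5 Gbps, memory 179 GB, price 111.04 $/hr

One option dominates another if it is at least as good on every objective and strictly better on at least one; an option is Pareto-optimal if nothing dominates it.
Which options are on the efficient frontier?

Opt1: dominated by Opt2 (network 24≥19, memory 212≥6, price 9.62≤54.23).
Opt2: not dominated (best network).
Opt3: dominated by Opt2 (network 24≥16, memory 212≥185, price 9.62≤90.89).
Opt4: dominated by Opt2 (network 24≥4, memory 212≥127, price 9.62≤51.13).
Opt5: dominated by Opt2 (network 24≥23, memory 212≥27, price 9.62≤68.04).
Opt6: dominated by Opt2 (network 24≥14, memory 212≥138, price 9.62≤13.41).
Opt7: dominated by Opt2 (network 24≥11, memory 212≥21, price 9.62≤119.63).
Opt8: dominated by Opt2 (network 24≥19, memory 212≥15, price 9.62≤93.88).
Opt9: not dominated (best memory).
Opt10: not dominated.
Opt11: dominated by Opt2 (network 24≥5, memory 212≥179, price 9.62≤111.04).

Opt2, Opt9, Opt10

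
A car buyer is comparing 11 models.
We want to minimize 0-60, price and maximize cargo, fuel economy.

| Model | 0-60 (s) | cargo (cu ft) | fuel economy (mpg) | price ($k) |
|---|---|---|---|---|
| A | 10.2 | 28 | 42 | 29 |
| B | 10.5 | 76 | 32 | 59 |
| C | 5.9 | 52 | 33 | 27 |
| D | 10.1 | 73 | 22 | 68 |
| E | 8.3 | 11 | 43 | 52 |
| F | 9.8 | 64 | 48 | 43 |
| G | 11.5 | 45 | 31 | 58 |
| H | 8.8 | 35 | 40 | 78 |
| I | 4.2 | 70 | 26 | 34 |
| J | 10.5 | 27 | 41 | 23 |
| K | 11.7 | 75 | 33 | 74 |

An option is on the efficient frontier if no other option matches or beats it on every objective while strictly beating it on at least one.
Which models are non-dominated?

A, B, C, D, E, F, H, I, J, K

A: not dominated.
B: not dominated (best cargo).
C: not dominated.
D: not dominated.
E: not dominated.
F: not dominated (best fuel economy).
G: dominated by C (0-60 5.9≤11.5, cargo 52≥45, fuel economy 33≥31, price 27≤58).
H: not dominated.
I: not dominated (best 0-60).
J: not dominated (best price).
K: not dominated.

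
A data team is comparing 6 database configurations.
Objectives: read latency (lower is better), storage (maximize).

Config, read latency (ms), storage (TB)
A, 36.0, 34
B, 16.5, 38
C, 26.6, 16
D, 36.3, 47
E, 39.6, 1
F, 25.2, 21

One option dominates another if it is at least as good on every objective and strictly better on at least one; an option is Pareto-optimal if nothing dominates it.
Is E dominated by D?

D vs E: read latency 36.3≤39.6, storage 47≥1 — D is at least as good on every objective with at least one strict improvement.

Yes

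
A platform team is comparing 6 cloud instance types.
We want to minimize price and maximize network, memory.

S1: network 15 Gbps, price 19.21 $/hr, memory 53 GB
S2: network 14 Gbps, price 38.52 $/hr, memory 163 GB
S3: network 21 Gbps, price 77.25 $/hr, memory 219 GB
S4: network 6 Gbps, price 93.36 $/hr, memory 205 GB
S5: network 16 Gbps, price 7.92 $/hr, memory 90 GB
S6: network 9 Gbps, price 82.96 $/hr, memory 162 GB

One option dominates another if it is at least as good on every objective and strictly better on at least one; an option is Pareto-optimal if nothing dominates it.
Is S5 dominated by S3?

No

S3 vs S5: S3 is worse on price (77.25 vs 7.92), so it does not dominate S5.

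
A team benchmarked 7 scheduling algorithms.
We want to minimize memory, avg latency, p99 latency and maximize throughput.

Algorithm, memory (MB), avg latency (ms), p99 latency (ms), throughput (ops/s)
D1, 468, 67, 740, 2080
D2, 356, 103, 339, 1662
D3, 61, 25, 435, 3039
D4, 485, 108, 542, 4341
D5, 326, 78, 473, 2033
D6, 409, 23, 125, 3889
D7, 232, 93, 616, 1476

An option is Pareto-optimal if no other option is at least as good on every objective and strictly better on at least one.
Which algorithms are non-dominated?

D2, D3, D4, D6

D1: dominated by D3 (memory 61≤468, avg latency 25≤67, p99 latency 435≤740, throughput 3039≥2080).
D2: not dominated.
D3: not dominated (best memory).
D4: not dominated (best throughput).
D5: dominated by D3 (memory 61≤326, avg latency 25≤78, p99 latency 435≤473, throughput 3039≥2033).
D6: not dominated (best avg latency).
D7: dominated by D3 (memory 61≤232, avg latency 25≤93, p99 latency 435≤616, throughput 3039≥1476).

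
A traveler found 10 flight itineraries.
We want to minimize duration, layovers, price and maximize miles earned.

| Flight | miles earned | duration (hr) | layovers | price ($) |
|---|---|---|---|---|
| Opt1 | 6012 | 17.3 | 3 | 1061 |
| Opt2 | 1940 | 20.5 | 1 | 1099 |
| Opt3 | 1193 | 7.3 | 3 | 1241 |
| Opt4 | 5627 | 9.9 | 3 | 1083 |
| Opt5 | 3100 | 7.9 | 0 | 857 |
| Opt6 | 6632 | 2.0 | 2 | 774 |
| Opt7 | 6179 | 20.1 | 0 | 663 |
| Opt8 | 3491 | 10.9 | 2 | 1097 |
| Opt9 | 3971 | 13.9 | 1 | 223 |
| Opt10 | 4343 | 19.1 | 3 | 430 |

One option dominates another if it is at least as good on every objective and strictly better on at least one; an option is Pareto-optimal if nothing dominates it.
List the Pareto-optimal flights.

Opt1: dominated by Opt6 (miles earned 6632≥6012, duration 2.0≤17.3, layovers 2≤3, price 774≤1061).
Opt2: dominated by Opt5 (miles earned 3100≥1940, duration 7.9≤20.5, layovers 0≤1, price 857≤1099).
Opt3: dominated by Opt6 (miles earned 6632≥1193, duration 2.0≤7.3, layovers 2≤3, price 774≤1241).
Opt4: dominated by Opt6 (miles earned 6632≥5627, duration 2.0≤9.9, layovers 2≤3, price 774≤1083).
Opt5: not dominated.
Opt6: not dominated (best miles earned).
Opt7: not dominated.
Opt8: dominated by Opt6 (miles earned 6632≥3491, duration 2.0≤10.9, layovers 2≤2, price 774≤1097).
Opt9: not dominated (best price).
Opt10: not dominated.

Opt5, Opt6, Opt7, Opt9, Opt10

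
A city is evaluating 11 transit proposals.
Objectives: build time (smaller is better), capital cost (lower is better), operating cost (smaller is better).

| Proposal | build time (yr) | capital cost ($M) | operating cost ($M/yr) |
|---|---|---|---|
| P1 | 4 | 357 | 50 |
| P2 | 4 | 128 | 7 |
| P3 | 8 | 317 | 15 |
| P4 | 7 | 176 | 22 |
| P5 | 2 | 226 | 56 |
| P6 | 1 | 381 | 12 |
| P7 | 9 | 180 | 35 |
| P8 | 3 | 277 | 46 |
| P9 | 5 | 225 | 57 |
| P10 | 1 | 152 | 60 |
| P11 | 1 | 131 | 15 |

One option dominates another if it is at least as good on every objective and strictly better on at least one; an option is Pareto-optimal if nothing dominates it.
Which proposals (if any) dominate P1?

P2: build time 4≤4, capital cost 128≤357, operating cost 7≤50 — dominates P1.
P8: build time 3≤4, capital cost 277≤357, operating cost 46≤50 — dominates P1.
P11: build time 1≤4, capital cost 131≤357, operating cost 15≤50 — dominates P1.
Others (P3, P4, P5, P6, P7, P9, P10) are each worse than P1 on at least one objective.

P2, P8, P11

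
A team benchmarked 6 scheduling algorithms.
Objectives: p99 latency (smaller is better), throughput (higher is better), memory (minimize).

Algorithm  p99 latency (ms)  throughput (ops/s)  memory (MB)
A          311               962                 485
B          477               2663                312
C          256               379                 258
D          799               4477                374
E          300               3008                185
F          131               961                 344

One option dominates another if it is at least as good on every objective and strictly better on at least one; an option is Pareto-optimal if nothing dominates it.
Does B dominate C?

No

B vs C: B is worse on p99 latency (477 vs 256), so it does not dominate C.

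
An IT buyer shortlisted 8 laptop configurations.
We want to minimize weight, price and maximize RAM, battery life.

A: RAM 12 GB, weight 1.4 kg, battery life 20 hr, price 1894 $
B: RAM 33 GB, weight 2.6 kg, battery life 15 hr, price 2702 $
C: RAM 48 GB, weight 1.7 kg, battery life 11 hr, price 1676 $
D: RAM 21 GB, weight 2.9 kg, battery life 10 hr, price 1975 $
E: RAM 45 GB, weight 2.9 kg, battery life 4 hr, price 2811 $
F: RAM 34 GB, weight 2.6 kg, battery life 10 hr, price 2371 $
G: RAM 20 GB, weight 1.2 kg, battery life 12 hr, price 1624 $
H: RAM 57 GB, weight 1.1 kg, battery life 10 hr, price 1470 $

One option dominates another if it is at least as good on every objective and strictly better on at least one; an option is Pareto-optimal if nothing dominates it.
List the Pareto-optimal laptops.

A: not dominated (best battery life).
B: not dominated.
C: not dominated.
D: dominated by C (RAM 48≥21, weight 1.7≤2.9, battery life 11≥10, price 1676≤1975).
E: dominated by C (RAM 48≥45, weight 1.7≤2.9, battery life 11≥4, price 1676≤2811).
F: dominated by C (RAM 48≥34, weight 1.7≤2.6, battery life 11≥10, price 1676≤2371).
G: not dominated.
H: not dominated (best RAM).

A, B, C, G, H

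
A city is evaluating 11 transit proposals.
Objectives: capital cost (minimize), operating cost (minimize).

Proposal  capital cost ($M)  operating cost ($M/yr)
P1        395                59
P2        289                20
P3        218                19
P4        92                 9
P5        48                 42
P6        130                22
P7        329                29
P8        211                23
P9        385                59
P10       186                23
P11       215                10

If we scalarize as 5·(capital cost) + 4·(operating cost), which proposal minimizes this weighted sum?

P1: 5·395 + 4·59 = 2211
P2: 5·289 + 4·20 = 1525
P3: 5·218 + 4·19 = 1166
P4: 5·92 + 4·9 = 496
P5: 5·48 + 4·42 = 408
P6: 5·130 + 4·22 = 738
P7: 5·329 + 4·29 = 1761
P8: 5·211 + 4·23 = 1147
P9: 5·385 + 4·59 = 2161
P10: 5·186 + 4·23 = 1022
P11: 5·215 + 4·10 = 1115
Lowest: P5 at 408.

P5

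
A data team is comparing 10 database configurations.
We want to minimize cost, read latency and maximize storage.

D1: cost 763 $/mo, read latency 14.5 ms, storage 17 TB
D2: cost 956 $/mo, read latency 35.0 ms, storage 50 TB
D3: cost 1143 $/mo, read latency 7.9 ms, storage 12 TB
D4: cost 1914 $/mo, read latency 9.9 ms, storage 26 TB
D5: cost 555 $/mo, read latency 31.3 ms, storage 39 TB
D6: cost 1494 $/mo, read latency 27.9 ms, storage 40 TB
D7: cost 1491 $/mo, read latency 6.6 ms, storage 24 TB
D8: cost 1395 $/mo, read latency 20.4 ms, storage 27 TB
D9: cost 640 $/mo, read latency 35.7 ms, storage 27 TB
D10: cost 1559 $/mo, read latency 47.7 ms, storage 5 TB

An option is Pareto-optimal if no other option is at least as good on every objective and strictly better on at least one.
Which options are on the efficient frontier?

D1, D2, D3, D4, D5, D6, D7, D8

D1: not dominated.
D2: not dominated (best storage).
D3: not dominated.
D4: not dominated.
D5: not dominated (best cost).
D6: not dominated.
D7: not dominated (best read latency).
D8: not dominated.
D9: dominated by D5 (cost 555≤640, read latency 31.3≤35.7, storage 39≥27).
D10: dominated by D1 (cost 763≤1559, read latency 14.5≤47.7, storage 17≥5).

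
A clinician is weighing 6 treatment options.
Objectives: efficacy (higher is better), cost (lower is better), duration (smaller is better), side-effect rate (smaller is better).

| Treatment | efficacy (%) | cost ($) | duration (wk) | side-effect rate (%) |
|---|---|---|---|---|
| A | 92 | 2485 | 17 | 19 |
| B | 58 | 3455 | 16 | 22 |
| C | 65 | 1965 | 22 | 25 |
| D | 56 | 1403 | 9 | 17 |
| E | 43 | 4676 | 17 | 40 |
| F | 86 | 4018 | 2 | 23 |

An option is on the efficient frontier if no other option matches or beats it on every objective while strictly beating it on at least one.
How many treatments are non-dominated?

5

A: not dominated (best efficacy).
B: not dominated.
C: not dominated.
D: not dominated (best cost).
E: dominated by A (efficacy 92≥43, cost 2485≤4676, duration 17≤17, side-effect rate 19≤40).
F: not dominated (best duration).
Pareto-optimal: A, B, C, D, F → 5.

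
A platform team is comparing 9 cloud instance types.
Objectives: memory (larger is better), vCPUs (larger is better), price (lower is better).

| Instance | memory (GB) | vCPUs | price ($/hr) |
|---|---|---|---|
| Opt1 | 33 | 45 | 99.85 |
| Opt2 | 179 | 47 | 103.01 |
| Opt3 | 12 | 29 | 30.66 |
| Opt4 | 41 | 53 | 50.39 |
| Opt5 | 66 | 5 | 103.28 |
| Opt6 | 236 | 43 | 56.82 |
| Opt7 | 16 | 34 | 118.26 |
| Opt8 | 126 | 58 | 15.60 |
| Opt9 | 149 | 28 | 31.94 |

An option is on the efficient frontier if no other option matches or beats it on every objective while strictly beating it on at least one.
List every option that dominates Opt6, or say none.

none

Opt1: worse on memory (33 vs 236).
Opt2: worse on memory (179 vs 236).
Opt3: worse on memory (12 vs 236).
Opt4: worse on memory (41 vs 236).
Opt5: worse on memory (66 vs 236).
Opt7: worse on memory (16 vs 236).
Opt8: worse on memory (126 vs 236).
Opt9: worse on memory (149 vs 236).
No option dominates Opt6.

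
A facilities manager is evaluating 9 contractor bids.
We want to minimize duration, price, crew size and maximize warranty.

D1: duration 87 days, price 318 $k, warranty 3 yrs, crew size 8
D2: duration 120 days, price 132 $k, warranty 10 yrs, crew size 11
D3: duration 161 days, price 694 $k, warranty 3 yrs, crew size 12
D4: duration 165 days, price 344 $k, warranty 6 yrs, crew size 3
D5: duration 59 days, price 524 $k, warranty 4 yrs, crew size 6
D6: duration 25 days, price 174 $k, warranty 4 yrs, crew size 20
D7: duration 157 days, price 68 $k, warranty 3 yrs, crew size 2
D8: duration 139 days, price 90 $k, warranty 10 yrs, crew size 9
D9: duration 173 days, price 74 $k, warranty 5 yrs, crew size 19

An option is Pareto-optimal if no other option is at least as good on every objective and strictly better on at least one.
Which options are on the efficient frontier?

D1: not dominated.
D2: not dominated.
D3: dominated by D1 (duration 87≤161, price 318≤694, warranty 3≥3, crew size 8≤12).
D4: not dominated.
D5: not dominated.
D6: not dominated (best duration).
D7: not dominated (best price).
D8: not dominated.
D9: not dominated.

D1, D2, D4, D5, D6, D7, D8, D9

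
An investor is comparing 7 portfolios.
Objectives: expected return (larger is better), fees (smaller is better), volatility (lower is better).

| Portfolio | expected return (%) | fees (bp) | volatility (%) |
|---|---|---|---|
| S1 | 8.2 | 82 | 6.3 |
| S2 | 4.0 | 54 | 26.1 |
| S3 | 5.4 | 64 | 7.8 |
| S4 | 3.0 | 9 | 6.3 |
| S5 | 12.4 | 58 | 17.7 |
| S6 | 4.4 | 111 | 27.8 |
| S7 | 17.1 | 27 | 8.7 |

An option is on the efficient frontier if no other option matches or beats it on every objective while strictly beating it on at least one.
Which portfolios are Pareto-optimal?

S1, S3, S4, S7

S1: not dominated.
S2: dominated by S7 (expected return 17.1≥4.0, fees 27≤54, volatility 8.7≤26.1).
S3: not dominated.
S4: not dominated (best fees).
S5: dominated by S7 (expected return 17.1≥12.4, fees 27≤58, volatility 8.7≤17.7).
S6: dominated by S1 (expected return 8.2≥4.4, fees 82≤111, volatility 6.3≤27.8).
S7: not dominated (best expected return).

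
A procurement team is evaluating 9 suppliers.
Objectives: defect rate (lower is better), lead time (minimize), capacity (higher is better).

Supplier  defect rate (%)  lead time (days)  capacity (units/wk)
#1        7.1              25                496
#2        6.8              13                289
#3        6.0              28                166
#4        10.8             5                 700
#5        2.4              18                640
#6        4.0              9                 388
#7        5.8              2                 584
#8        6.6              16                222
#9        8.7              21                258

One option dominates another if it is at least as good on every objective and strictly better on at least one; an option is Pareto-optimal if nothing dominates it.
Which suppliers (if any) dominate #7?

none

#1: worse on defect rate (7.1 vs 5.8).
#2: worse on defect rate (6.8 vs 5.8).
#3: worse on defect rate (6.0 vs 5.8).
#4: worse on defect rate (10.8 vs 5.8).
#5: worse on lead time (18 vs 2).
#6: worse on lead time (9 vs 2).
#8: worse on defect rate (6.6 vs 5.8).
#9: worse on defect rate (8.7 vs 5.8).
No option dominates #7.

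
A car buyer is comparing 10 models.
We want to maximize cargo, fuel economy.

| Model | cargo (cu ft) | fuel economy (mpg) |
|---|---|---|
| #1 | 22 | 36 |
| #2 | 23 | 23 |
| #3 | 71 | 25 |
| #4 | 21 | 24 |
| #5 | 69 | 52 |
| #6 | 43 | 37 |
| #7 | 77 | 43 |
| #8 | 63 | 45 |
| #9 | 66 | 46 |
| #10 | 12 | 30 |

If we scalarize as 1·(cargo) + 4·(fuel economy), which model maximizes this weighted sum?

#1: 1·22 + 4·36 = 166
#2: 1·23 + 4·23 = 115
#3: 1·71 + 4·25 = 171
#4: 1·21 + 4·24 = 117
#5: 1·69 + 4·52 = 277
#6: 1·43 + 4·37 = 191
#7: 1·77 + 4·43 = 249
#8: 1·63 + 4·45 = 243
#9: 1·66 + 4·46 = 250
#10: 1·12 + 4·30 = 132
Highest: #5 at 277.

#5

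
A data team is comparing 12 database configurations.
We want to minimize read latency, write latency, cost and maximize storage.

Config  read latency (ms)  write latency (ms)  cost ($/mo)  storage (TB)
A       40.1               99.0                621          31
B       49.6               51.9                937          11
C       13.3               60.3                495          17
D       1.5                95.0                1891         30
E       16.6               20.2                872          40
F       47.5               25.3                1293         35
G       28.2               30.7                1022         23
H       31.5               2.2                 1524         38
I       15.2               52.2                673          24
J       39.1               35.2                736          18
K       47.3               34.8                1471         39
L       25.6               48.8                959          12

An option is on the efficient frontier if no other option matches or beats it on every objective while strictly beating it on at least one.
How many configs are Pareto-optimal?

A: not dominated.
B: dominated by E (read latency 16.6≤49.6, write latency 20.2≤51.9, cost 872≤937, storage 40≥11).
C: not dominated (best cost).
D: not dominated (best read latency).
E: not dominated (best storage).
F: dominated by E (read latency 16.6≤47.5, write latency 20.2≤25.3, cost 872≤1293, storage 40≥35).
G: dominated by E (read latency 16.6≤28.2, write latency 20.2≤30.7, cost 872≤1022, storage 40≥23).
H: not dominated (best write latency).
I: not dominated.
J: not dominated.
K: dominated by E (read latency 16.6≤47.3, write latency 20.2≤34.8, cost 872≤1471, storage 40≥39).
L: dominated by E (read latency 16.6≤25.6, write latency 20.2≤48.8, cost 872≤959, storage 40≥12).
Pareto-optimal: A, C, D, E, H, I, J → 7.

7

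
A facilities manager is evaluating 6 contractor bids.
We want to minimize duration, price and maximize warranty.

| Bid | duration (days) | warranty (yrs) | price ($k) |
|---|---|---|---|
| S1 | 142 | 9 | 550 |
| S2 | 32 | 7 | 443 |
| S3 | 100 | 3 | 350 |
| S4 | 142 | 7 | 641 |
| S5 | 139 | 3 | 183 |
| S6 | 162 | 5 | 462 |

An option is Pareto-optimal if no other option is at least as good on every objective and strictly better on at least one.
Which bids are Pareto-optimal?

S1: not dominated (best warranty).
S2: not dominated (best duration).
S3: not dominated.
S4: dominated by S1 (duration 142≤142, warranty 9≥7, price 550≤641).
S5: not dominated (best price).
S6: dominated by S2 (duration 32≤162, warranty 7≥5, price 443≤462).

S1, S2, S3, S5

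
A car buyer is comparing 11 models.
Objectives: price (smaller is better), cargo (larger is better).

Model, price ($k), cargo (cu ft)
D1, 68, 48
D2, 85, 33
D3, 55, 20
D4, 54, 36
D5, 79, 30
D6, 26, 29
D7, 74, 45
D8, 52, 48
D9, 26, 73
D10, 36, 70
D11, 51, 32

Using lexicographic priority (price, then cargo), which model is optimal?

First minimize price: best is 26, kept {D6, D9}.
Then maximize cargo: best is 73, kept {D9}.

D9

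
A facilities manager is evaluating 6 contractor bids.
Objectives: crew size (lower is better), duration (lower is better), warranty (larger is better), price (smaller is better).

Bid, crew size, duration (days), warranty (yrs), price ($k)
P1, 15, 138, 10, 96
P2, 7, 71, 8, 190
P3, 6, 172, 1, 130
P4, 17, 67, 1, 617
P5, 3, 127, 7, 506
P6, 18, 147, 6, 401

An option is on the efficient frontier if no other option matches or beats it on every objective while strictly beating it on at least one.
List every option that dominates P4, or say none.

none

P1: worse on duration (138 vs 67).
P2: worse on duration (71 vs 67).
P3: worse on duration (172 vs 67).
P5: worse on duration (127 vs 67).
P6: worse on crew size (18 vs 17).
No option dominates P4.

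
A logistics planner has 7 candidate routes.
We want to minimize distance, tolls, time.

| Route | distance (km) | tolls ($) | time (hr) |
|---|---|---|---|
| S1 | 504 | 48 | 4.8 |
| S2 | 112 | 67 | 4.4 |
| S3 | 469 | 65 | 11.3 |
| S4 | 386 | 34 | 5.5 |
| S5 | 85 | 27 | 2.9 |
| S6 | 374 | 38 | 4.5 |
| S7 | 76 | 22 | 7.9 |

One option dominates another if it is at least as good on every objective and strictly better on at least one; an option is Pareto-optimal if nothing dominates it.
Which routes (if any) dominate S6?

S5: distance 85≤374, tolls 27≤38, time 2.9≤4.5 — dominates S6.
Others (S1, S2, S3, S4, S7) are each worse than S6 on at least one objective.

S5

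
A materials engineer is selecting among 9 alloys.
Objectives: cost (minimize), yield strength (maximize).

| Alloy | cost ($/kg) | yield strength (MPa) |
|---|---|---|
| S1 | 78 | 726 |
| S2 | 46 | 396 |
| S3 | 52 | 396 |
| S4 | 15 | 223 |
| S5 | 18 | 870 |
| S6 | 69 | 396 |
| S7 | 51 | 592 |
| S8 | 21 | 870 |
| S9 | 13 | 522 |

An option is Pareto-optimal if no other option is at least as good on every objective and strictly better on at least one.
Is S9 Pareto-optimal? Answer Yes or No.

S1: worse on cost (78 vs 13).
S2: worse on cost (46 vs 13).
S3: worse on cost (52 vs 13).
S4: worse on cost (15 vs 13).
S5: worse on cost (18 vs 13).
S6: worse on cost (69 vs 13).
S7: worse on cost (51 vs 13).
S8: worse on cost (21 vs 13).
No option is at least as good as S9 on every objective and strictly better on one.

Yes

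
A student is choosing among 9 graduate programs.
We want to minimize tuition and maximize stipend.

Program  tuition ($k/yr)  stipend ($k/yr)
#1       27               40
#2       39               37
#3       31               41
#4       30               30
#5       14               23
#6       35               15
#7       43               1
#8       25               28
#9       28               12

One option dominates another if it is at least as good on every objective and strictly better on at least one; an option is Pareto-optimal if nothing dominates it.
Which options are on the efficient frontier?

#1, #3, #5, #8

#1: not dominated.
#2: dominated by #1 (tuition 27≤39, stipend 40≥37).
#3: not dominated (best stipend).
#4: dominated by #1 (tuition 27≤30, stipend 40≥30).
#5: not dominated (best tuition).
#6: dominated by #1 (tuition 27≤35, stipend 40≥15).
#7: dominated by #1 (tuition 27≤43, stipend 40≥1).
#8: not dominated.
#9: dominated by #1 (tuition 27≤28, stipend 40≥12).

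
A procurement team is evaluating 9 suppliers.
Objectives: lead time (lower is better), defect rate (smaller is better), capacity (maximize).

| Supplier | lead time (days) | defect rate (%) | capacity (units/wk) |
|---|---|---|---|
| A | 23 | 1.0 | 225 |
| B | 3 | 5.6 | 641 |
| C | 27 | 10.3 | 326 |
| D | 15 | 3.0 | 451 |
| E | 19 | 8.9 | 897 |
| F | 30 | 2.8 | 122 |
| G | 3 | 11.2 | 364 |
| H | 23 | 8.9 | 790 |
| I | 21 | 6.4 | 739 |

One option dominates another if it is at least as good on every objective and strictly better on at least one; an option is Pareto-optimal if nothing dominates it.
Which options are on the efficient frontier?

A, B, D, E, I

A: not dominated (best defect rate).
B: not dominated.
C: dominated by B (lead time 3≤27, defect rate 5.6≤10.3, capacity 641≥326).
D: not dominated.
E: not dominated (best capacity).
F: dominated by A (lead time 23≤30, defect rate 1.0≤2.8, capacity 225≥122).
G: dominated by B (lead time 3≤3, defect rate 5.6≤11.2, capacity 641≥364).
H: dominated by E (lead time 19≤23, defect rate 8.9≤8.9, capacity 897≥790).
I: not dominated.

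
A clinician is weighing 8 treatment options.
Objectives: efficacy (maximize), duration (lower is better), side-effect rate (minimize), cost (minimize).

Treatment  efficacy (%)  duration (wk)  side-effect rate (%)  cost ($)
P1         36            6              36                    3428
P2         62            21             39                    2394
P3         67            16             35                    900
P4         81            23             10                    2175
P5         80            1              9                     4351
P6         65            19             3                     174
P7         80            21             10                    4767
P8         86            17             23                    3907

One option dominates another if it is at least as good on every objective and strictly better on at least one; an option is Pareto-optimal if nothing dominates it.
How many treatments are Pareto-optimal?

6

P1: not dominated.
P2: dominated by P3 (efficacy 67≥62, duration 16≤21, side-effect rate 35≤39, cost 900≤2394).
P3: not dominated.
P4: not dominated.
P5: not dominated (best duration).
P6: not dominated (best side-effect rate).
P7: dominated by P5 (efficacy 80≥80, duration 1≤21, side-effect rate 9≤10, cost 4351≤4767).
P8: not dominated (best efficacy).
Pareto-optimal: P1, P3, P4, P5, P6, P8 → 6.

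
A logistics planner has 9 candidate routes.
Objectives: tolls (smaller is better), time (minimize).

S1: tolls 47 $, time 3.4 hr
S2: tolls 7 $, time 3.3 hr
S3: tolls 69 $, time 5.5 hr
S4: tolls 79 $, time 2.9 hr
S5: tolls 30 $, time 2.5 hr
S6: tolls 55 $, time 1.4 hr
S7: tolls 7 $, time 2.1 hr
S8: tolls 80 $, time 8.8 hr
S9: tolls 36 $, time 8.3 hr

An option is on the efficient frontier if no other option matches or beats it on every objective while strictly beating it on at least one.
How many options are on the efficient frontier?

2

S1: dominated by S2 (tolls 7≤47, time 3.3≤3.4).
S2: dominated by S7 (tolls 7≤7, time 2.1≤3.3).
S3: dominated by S1 (tolls 47≤69, time 3.4≤5.5).
S4: dominated by S5 (tolls 30≤79, time 2.5≤2.9).
S5: dominated by S7 (tolls 7≤30, time 2.1≤2.5).
S6: not dominated (best time).
S7: not dominated.
S8: dominated by S1 (tolls 47≤80, time 3.4≤8.8).
S9: dominated by S2 (tolls 7≤36, time 3.3≤8.3).
Pareto-optimal: S6, S7 → 2.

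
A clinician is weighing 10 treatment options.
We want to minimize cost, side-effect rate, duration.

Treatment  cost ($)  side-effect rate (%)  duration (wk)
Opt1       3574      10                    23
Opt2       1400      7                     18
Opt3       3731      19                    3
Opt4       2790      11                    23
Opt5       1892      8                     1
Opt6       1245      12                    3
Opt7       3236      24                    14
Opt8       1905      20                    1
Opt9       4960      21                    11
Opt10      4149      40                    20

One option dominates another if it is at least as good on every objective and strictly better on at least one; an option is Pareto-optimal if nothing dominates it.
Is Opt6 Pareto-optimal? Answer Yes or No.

Yes

Opt1: worse on cost (3574 vs 1245).
Opt2: worse on cost (1400 vs 1245).
Opt3: worse on cost (3731 vs 1245).
Opt4: worse on cost (2790 vs 1245).
Opt5: worse on cost (1892 vs 1245).
Opt7: worse on cost (3236 vs 1245).
Opt8: worse on cost (1905 vs 1245).
Opt9: worse on cost (4960 vs 1245).
Opt10: worse on cost (4149 vs 1245).
No option is at least as good as Opt6 on every objective and strictly better on one.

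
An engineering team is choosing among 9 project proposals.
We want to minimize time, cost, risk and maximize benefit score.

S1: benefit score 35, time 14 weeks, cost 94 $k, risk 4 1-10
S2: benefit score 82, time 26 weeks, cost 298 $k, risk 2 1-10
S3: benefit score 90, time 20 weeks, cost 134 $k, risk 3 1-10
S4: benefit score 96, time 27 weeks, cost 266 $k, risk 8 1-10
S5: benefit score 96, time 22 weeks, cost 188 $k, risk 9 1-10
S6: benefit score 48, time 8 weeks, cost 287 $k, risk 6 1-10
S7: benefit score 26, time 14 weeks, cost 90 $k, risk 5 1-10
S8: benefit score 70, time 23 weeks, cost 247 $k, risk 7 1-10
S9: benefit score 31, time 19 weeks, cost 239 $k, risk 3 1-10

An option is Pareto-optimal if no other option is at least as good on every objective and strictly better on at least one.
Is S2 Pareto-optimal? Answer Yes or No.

S1: worse on benefit score (35 vs 82).
S3: worse on risk (3 vs 2).
S4: worse on time (27 vs 26).
S5: worse on risk (9 vs 2).
S6: worse on benefit score (48 vs 82).
S7: worse on benefit score (26 vs 82).
S8: worse on benefit score (70 vs 82).
S9: worse on benefit score (31 vs 82).
No option is at least as good as S2 on every objective and strictly better on one.

Yes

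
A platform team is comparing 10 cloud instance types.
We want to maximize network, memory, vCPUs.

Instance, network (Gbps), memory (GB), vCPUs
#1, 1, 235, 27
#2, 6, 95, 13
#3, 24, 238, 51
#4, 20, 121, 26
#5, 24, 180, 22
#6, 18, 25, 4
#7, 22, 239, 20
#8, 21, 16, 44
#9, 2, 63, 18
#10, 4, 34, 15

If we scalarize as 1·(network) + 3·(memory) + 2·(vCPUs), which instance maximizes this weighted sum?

#3

#1: 1·1 + 3·235 + 2·27 = 760
#2: 1·6 + 3·95 + 2·13 = 317
#3: 1·24 + 3·238 + 2·51 = 840
#4: 1·20 + 3·121 + 2·26 = 435
#5: 1·24 + 3·180 + 2·22 = 608
#6: 1·18 + 3·25 + 2·4 = 101
#7: 1·22 + 3·239 + 2·20 = 779
#8: 1·21 + 3·16 + 2·44 = 157
#9: 1·2 + 3·63 + 2·18 = 227
#10: 1·4 + 3·34 + 2·15 = 136
Highest: #3 at 840.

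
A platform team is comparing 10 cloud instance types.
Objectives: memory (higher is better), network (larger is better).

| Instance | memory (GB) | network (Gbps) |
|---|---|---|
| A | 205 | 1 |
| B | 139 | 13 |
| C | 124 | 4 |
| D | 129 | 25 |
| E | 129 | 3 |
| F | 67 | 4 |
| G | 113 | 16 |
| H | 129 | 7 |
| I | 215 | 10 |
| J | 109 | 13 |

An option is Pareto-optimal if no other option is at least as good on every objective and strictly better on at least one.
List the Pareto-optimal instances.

A: dominated by I (memory 215≥205, network 10≥1).
B: not dominated.
C: dominated by B (memory 139≥124, network 13≥4).
D: not dominated (best network).
E: dominated by B (memory 139≥129, network 13≥3).
F: dominated by B (memory 139≥67, network 13≥4).
G: dominated by D (memory 129≥113, network 25≥16).
H: dominated by B (memory 139≥129, network 13≥7).
I: not dominated (best memory).
J: dominated by B (memory 139≥109, network 13≥13).

B, D, I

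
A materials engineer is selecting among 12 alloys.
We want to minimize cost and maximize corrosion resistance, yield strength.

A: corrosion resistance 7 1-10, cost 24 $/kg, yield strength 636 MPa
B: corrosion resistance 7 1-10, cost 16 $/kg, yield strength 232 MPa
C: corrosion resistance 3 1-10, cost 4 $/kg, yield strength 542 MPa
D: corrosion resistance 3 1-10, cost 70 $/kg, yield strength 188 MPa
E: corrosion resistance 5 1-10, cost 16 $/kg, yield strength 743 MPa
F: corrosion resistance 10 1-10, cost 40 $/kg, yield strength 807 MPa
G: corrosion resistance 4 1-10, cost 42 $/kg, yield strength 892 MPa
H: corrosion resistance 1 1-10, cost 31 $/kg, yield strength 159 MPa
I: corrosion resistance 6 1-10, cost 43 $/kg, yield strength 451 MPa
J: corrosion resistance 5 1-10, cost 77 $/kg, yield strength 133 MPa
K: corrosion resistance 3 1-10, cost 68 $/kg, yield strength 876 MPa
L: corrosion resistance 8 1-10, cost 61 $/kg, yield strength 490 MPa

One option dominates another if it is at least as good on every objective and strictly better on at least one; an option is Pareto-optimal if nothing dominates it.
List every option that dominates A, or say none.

B: worse on yield strength (232 vs 636).
C: worse on corrosion resistance (3 vs 7).
D: worse on corrosion resistance (3 vs 7).
E: worse on corrosion resistance (5 vs 7).
F: worse on cost (40 vs 24).
G: worse on corrosion resistance (4 vs 7).
H: worse on corrosion resistance (1 vs 7).
I: worse on corrosion resistance (6 vs 7).
J: worse on corrosion resistance (5 vs 7).
K: worse on corrosion resistance (3 vs 7).
L: worse on cost (61 vs 24).
No option dominates A.

none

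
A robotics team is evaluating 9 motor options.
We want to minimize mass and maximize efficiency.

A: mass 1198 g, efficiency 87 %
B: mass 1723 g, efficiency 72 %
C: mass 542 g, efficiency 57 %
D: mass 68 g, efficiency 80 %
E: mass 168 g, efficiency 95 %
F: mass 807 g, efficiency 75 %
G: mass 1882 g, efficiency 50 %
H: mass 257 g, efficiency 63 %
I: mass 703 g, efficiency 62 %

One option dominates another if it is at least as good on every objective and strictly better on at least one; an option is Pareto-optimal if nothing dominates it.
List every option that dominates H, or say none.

D: mass 68≤257, efficiency 80≥63 — dominates H.
E: mass 168≤257, efficiency 95≥63 — dominates H.
Others (A, B, C, F, G, I) are each worse than H on at least one objective.

D, E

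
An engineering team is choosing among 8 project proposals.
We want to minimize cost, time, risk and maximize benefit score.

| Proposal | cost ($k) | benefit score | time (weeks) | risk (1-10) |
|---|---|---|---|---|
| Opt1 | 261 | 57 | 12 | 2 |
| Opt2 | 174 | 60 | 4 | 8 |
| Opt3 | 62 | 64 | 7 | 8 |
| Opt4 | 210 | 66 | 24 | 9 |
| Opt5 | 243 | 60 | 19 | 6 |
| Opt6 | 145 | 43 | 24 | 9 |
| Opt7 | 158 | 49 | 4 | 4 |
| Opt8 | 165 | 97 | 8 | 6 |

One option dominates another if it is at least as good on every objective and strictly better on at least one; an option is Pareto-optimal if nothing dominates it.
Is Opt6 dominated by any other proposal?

Yes

Opt3 vs Opt6: cost 62≤145, benefit score 64≥43, time 7≤24, risk 8≤9 — Opt3 is at least as good on every objective and strictly better on at least one, so Opt3 dominates Opt6.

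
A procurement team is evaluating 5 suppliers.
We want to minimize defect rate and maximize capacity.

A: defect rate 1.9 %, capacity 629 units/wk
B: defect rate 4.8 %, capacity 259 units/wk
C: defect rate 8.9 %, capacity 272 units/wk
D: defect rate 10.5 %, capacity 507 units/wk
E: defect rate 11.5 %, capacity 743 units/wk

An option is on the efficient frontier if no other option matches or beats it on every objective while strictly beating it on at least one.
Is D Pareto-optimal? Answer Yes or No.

A vs D: defect rate 1.9≤10.5, capacity 629≥507 — A is at least as good on every objective and strictly better on at least one, so A dominates D.

No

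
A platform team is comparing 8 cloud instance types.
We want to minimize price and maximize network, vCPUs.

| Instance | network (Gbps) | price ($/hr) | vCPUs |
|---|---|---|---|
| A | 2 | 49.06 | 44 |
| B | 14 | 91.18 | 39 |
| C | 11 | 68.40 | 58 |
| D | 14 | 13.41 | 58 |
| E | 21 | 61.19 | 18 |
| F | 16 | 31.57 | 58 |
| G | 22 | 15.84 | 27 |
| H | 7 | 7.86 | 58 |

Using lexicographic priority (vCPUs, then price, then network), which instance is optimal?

H

First maximize vCPUs: best is 58, kept {C, D, F, H}.
Then minimize price: best is 7.86, kept {H}.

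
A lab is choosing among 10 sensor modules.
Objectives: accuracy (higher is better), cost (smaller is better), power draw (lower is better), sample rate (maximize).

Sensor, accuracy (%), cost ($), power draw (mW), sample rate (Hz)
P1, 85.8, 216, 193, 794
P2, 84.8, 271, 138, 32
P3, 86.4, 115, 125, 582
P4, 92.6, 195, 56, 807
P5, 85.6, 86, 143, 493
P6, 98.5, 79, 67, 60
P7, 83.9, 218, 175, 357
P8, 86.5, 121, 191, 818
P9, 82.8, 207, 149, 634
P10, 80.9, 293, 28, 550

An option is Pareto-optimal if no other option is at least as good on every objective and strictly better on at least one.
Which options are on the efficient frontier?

P3, P4, P5, P6, P8, P10

P1: dominated by P4 (accuracy 92.6≥85.8, cost 195≤216, power draw 56≤193, sample rate 807≥794).
P2: dominated by P3 (accuracy 86.4≥84.8, cost 115≤271, power draw 125≤138, sample rate 582≥32).
P3: not dominated.
P4: not dominated.
P5: not dominated.
P6: not dominated (best accuracy).
P7: dominated by P3 (accuracy 86.4≥83.9, cost 115≤218, power draw 125≤175, sample rate 582≥357).
P8: not dominated (best sample rate).
P9: dominated by P4 (accuracy 92.6≥82.8, cost 195≤207, power draw 56≤149, sample rate 807≥634).
P10: not dominated (best power draw).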